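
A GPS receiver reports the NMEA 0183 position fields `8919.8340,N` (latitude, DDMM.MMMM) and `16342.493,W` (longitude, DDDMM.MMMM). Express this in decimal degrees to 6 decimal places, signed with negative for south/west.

89.330567, -163.708217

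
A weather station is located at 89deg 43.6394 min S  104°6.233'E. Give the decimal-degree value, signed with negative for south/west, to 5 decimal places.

-89.72732, 104.10388

Lat: 43.6394′ = 0.727323°; total 89.727323
S ⇒ negate
λ: 6.233′ = 0.103883°; total 104.103883
E ⇒ keep positive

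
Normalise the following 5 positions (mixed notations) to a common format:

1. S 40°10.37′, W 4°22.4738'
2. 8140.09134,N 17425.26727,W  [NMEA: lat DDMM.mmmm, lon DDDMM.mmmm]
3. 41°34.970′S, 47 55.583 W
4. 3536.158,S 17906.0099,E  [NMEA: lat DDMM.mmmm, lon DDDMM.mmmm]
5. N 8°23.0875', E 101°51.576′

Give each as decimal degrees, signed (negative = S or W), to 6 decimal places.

1. -40.172833, -4.374563
2. 81.668189, -174.421121
3. -41.582833, -47.926383
4. -35.602633, 179.100165
5. 8.384792, 101.859600

Point 1:
  Lat: 10.37′ = 0.172833°; total 40.1728333
  hemisphere S, so the sign is −
  Longitude: 4 + 22.4738/60 = 4.3745633
  hemisphere W, so the sign is −
Point 2:
  Latitude: degrees = first 2 digits = 81, minutes = 40.09134; 81 + 40.09134/60 = 81.6681890
  N → positive
  λ: split at 3 digits → 174° and 25.26727′; 174 + 25.26727/60 = 174.4211212
  W ⇒ negate
Point 3:
  Lat: 41 + 34.97/60 = 41.5828333
  S → negative
  λ: 47 + 55.583/60 = 47.9263833
  W → negative
Point 4:
  φ: split at 2 digits → 35° and 36.158′; 35 + 36.158/60 = 35.6026333
  hemisphere S, so the sign is −
  Lon: split at 3 digits → 179° and 6.0099′; 179 + 6.0099/60 = 179.1001650
  E ⇒ keep positive
Point 5:
  Lat: 8 + 23.0875/60 = 8.3847917
  N → positive
  λ: 101 + 51.576/60 = 101.8596000
  E → positive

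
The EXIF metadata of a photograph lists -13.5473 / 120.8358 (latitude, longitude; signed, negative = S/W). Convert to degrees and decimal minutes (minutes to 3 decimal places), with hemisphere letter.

Latitude is negative → S; |value| = 13.547300
φ: fractional part 0.547300 → 32.83800 minutes
Longitude: fractional part 0.835800 → 50.14800 minutes

13° 32.838′ S, 120° 50.148′ E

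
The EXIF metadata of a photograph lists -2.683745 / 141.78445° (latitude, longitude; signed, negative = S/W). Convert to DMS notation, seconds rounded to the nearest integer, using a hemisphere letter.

2°41′1″ S, 141°47′4″ E

Latitude is negative → S; |value| = 2.683745
φ: 0.683745° → 41.02470′; 0.02470 × 60 = 1.48″
λ: whole degrees 141; 47.06700′ → 47′ and 4.02″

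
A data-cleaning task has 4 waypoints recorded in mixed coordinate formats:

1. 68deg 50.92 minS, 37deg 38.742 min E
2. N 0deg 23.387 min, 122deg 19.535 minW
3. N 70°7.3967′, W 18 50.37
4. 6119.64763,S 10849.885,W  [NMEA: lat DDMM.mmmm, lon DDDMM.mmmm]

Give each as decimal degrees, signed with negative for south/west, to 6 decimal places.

Point 1:
  Lat: 68 + 50.92/60 = 68.8486667
  hemisphere S, so the sign is −
  Longitude: 38.742′ = 0.645700°; total 37.6457000
  E ⇒ keep positive
Point 2:
  Lat: 0 + 23.387/60 = 0.3897833
  N → positive
  Lon: 19.535′ = 0.325583°; total 122.3255833
  W → negative
Point 3:
  φ: 7.3967′ = 0.123278°; total 70.1232783
  N ⇒ keep positive
  Longitude: 50.37′ = 0.839500°; total 18.8395000
  W → negative
Point 4:
  φ: split at 2 digits → 61° and 19.64763′; 61 + 19.64763/60 = 61.3274605
  S → negative
  Lon: degrees = first 3 digits = 108, minutes = 49.885; 108 + 49.885/60 = 108.8314167
  W ⇒ negate

1. -68.848667, 37.645700
2. 0.389783, -122.325583
3. 70.123278, -18.839500
4. -61.327461, -108.831417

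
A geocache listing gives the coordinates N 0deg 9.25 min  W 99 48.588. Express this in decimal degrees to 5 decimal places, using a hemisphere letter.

0.15417° N, 99.80980° W

φ: 0 + 9.25/60 = 0.154167
Lon: 48.588′ = 0.809800°; total 99.809800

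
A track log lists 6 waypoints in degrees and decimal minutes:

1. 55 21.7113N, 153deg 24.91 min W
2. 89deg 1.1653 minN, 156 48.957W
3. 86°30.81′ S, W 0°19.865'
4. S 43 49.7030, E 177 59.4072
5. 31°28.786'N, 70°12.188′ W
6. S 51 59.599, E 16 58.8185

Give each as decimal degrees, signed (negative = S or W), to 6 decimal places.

Point 1:
  Lat: 21.7113′ = 0.361855°; total 55.3618550
  N ⇒ keep positive
  λ: 24.91′ = 0.415167°; total 153.4151667
  hemisphere W, so the sign is −
Point 2:
  Lat: 89 + 1.1653/60 = 89.0194217
  N → positive
  Longitude: 156 + 48.957/60 = 156.8159500
  hemisphere W, so the sign is −
Point 3:
  Lat: 30.81′ = 0.513500°; total 86.5135000
  hemisphere S, so the sign is −
  λ: 0 + 19.865/60 = 0.3310833
  W ⇒ negate
Point 4:
  Lat: 43 + 49.703/60 = 43.8283833
  S ⇒ negate
  λ: 177 + 59.4072/60 = 177.9901200
  E → positive
Point 5:
  Lat: 28.786′ = 0.479767°; total 31.4797667
  N → positive
  Longitude: 12.188′ = 0.203133°; total 70.2031333
  W → negative
Point 6:
  Lat: 59.599′ = 0.993317°; total 51.9933167
  S ⇒ negate
  Longitude: 16 + 58.8185/60 = 16.9803083
  E ⇒ keep positive

1. 55.361855, -153.415167
2. 89.019422, -156.815950
3. -86.513500, -0.331083
4. -43.828383, 177.990120
5. 31.479767, -70.203133
6. -51.993317, 16.980308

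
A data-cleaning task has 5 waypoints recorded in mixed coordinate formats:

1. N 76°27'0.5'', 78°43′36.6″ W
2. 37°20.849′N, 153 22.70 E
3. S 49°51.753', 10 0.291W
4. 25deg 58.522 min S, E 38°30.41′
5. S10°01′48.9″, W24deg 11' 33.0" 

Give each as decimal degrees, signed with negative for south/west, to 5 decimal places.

1. 76.45014, -78.72683
2. 37.34748, 153.37833
3. -49.86255, -10.00485
4. -25.97537, 38.50683
5. -10.03025, -24.19250

Point 1:
  Lat: 76 + 27/60 + 0.5/3600 = 76.450139
  N ⇒ keep positive
  Longitude: 43′ + 36.6″ = 43.61000′; 78 + 43.61000/60 = 78.726833
  W → negative
Point 2:
  φ: 37 + 20.849/60 = 37.347483
  N ⇒ keep positive
  Longitude: 153 + 22.7/60 = 153.378333
  E ⇒ keep positive
Point 3:
  φ: 51.753′ = 0.862550°; total 49.862550
  S → negative
  Longitude: 0.291′ = 0.004850°; total 10.004850
  hemisphere W, so the sign is −
Point 4:
  φ: 58.522′ = 0.975367°; total 25.975367
  hemisphere S, so the sign is −
  Lon: 38 + 30.41/60 = 38.506833
  E → positive
Point 5:
  Latitude: 10 + 1/60 + 48.9/3600 = 10.030250
  hemisphere S, so the sign is −
  Lon: 24° + 11/60 + 33/3600 = 24 + 0.183333 + 0.009167 = 24.192500
  hemisphere W, so the sign is −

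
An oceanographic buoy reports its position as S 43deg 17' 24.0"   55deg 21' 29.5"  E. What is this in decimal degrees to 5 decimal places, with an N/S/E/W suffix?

φ: 43 + 17/60 + 24/3600 = 43.290000
Longitude: 21′ + 29.5″ = 21.49167′; 55 + 21.49167/60 = 55.358194

43.29000° S, 55.35819° E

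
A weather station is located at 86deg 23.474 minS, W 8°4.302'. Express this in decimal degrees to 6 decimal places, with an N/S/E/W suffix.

Latitude: 23.474′ = 0.391233°; total 86.3912333
λ: 8 + 4.302/60 = 8.0717000

86.391233° S, 8.071700° W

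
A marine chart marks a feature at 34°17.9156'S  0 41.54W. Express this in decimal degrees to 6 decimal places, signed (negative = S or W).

-34.298593, -0.692333

φ: 34 + 17.9156/60 = 34.2985933
S ⇒ negate
λ: 0 + 41.54/60 = 0.6923333
hemisphere W, so the sign is −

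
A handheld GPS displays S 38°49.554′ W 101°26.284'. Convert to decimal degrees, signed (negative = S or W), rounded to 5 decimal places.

-38.82590, -101.43807

φ: 49.554′ = 0.825900°; total 38.825900
S ⇒ negate
Lon: 101 + 26.284/60 = 101.438067
W → negative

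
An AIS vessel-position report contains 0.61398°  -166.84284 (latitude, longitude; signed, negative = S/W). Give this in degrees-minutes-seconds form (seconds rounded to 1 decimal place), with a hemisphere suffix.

0°36′50.3″ N, 166°50′34.2″ W

φ: 0.613980 × 60 = 36.83880′ → 36′, remainder × 60 = 50.328″
Longitude is negative → W; |value| = 166.842840
λ: 0.842840° → 50.57040′; 0.57040 × 60 = 34.224″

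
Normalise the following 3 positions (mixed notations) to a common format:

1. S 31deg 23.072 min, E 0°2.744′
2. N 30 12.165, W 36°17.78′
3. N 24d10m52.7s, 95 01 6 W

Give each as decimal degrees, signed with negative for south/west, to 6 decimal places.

Point 1:
  Latitude: 23.072′ = 0.384533°; total 31.3845333
  hemisphere S, so the sign is −
  λ: 2.744′ = 0.045733°; total 0.0457333
  E ⇒ keep positive
Point 2:
  φ: 12.165′ = 0.202750°; total 30.2027500
  N → positive
  Longitude: 17.78′ = 0.296333°; total 36.2963333
  hemisphere W, so the sign is −
Point 3:
  Lat: 24° + 10/60 + 52.7/3600 = 24 + 0.166667 + 0.014639 = 24.1813056
  N → positive
  λ: 95 + 1/60 + 6/3600 = 95.0183333
  W ⇒ negate

1. -31.384533, 0.045733
2. 30.202750, -36.296333
3. 24.181306, -95.018333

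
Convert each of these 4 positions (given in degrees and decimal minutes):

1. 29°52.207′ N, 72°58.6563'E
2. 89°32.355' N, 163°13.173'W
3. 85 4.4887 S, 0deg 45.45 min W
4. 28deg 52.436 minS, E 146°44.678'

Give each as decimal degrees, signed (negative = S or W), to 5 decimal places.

Point 1:
  Lat: 29 + 52.207/60 = 29.870117
  N → positive
  λ: 58.6563′ = 0.977605°; total 72.977605
  E ⇒ keep positive
Point 2:
  φ: 32.355′ = 0.539250°; total 89.539250
  N → positive
  λ: 163 + 13.173/60 = 163.219550
  hemisphere W, so the sign is −
Point 3:
  Latitude: 85 + 4.4887/60 = 85.074812
  S → negative
  Longitude: 45.45′ = 0.757500°; total 0.757500
  hemisphere W, so the sign is −
Point 4:
  Lat: 52.436′ = 0.873933°; total 28.873933
  S ⇒ negate
  Lon: 44.678′ = 0.744633°; total 146.744633
  E → positive

1. 29.87012, 72.97761
2. 89.53925, -163.21955
3. -85.07481, -0.75750
4. -28.87393, 146.74463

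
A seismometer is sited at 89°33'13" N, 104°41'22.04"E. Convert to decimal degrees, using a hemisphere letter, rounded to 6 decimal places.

Lat: 89° + 33/60 + 13/3600 = 89 + 0.550000 + 0.003611 = 89.5536111
Longitude: 104 + 41/60 + 22.04/3600 = 104.6894556

89.553611° N, 104.689456° E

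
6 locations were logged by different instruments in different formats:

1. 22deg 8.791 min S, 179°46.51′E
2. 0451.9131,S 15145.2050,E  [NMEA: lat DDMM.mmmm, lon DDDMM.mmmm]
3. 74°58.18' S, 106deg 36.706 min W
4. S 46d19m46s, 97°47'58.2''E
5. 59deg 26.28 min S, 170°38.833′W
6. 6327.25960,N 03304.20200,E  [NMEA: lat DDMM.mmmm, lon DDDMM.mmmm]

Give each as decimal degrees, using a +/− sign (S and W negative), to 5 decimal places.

1. -22.14652, 179.77517
2. -4.86522, 151.75342
3. -74.96967, -106.61177
4. -46.32944, 97.79950
5. -59.43800, -170.64722
6. 63.45433, 33.07003

Point 1:
  φ: 8.791′ = 0.146517°; total 22.146517
  S ⇒ negate
  Longitude: 46.51′ = 0.775167°; total 179.775167
  E → positive
Point 2:
  Lat: degrees = first 2 digits = 4, minutes = 51.9131; 4 + 51.9131/60 = 4.865218
  hemisphere S, so the sign is −
  λ: degrees = first 3 digits = 151, minutes = 45.205; 151 + 45.205/60 = 151.753417
  E → positive
Point 3:
  φ: 58.18′ = 0.969667°; total 74.969667
  S ⇒ negate
  λ: 106 + 36.706/60 = 106.611767
  hemisphere W, so the sign is −
Point 4:
  φ: 46 + 19/60 + 46/3600 = 46.329444
  S ⇒ negate
  Longitude: 97 + 47/60 + 58.2/3600 = 97.799500
  E → positive
Point 5:
  φ: 26.28′ = 0.438000°; total 59.438000
  S → negative
  Lon: 170 + 38.833/60 = 170.647217
  hemisphere W, so the sign is −
Point 6:
  Lat: split at 2 digits → 63° and 27.2596′; 63 + 27.2596/60 = 63.454327
  N ⇒ keep positive
  Longitude: split at 3 digits → 033° and 4.202′; 33 + 4.202/60 = 33.070033
  E → positive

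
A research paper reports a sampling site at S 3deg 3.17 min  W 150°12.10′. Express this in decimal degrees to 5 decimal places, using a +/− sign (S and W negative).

-3.05283, -150.20167

Lat: 3.17′ = 0.052833°; total 3.052833
S → negative
Lon: 150 + 12.1/60 = 150.201667
W → negative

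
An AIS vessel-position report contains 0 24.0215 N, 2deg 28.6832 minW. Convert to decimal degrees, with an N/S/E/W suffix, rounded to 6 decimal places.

Latitude: 0 + 24.0215/60 = 0.4003583
Lon: 2 + 28.6832/60 = 2.4780533

0.400358° N, 2.478053° W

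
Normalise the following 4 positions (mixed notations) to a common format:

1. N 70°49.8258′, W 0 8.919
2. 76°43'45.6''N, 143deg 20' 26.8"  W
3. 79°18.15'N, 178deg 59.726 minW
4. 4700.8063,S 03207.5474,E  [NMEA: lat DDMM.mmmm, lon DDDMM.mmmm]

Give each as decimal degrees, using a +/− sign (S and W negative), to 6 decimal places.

Point 1:
  Lat: 70 + 49.8258/60 = 70.8304300
  N ⇒ keep positive
  Lon: 0 + 8.919/60 = 0.1486500
  W → negative
Point 2:
  Lat: 43′ + 45.6″ = 43.76000′; 76 + 43.76000/60 = 76.7293333
  N → positive
  λ: 143° + 20/60 + 26.8/3600 = 143 + 0.333333 + 0.007444 = 143.3407778
  W ⇒ negate
Point 3:
  Latitude: 79 + 18.15/60 = 79.3025000
  N → positive
  λ: 59.726′ = 0.995433°; total 178.9954333
  W → negative
Point 4:
  φ: degrees = first 2 digits = 47, minutes = 0.8063; 47 + 0.8063/60 = 47.0134383
  S ⇒ negate
  Lon: degrees = first 3 digits = 32, minutes = 7.5474; 32 + 7.5474/60 = 32.1257900
  E → positive

1. 70.830430, -0.148650
2. 76.729333, -143.340778
3. 79.302500, -178.995433
4. -47.013438, 32.125790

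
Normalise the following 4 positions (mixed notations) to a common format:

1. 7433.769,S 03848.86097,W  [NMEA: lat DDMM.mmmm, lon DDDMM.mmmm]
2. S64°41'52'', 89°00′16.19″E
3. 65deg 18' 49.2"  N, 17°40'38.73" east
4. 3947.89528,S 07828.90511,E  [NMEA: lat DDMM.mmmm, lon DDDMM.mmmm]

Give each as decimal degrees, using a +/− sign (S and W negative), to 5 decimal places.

1. -74.56282, -38.81435
2. -64.69778, 89.00450
3. 65.31367, 17.67743
4. -39.79825, 78.48175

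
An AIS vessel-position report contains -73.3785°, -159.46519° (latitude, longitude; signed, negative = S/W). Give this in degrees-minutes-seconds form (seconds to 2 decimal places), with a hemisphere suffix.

73°22′42.60″ S, 159°27′54.68″ W

Latitude is negative → S; |value| = 73.378500
Lat: 0.378500 × 60 = 22.71000′ → 22′, remainder × 60 = 42.6000″
Longitude is negative → W; |value| = 159.465190
λ: whole degrees 159; 27.91140′ → 27′ and 54.6840″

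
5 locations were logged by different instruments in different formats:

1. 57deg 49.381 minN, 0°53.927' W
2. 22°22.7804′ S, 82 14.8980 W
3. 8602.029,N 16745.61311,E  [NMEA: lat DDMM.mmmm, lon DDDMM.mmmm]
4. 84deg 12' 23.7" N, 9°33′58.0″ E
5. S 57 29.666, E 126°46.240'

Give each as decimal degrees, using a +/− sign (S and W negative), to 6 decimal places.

Point 1:
  φ: 57 + 49.381/60 = 57.8230167
  N → positive
  λ: 0 + 53.927/60 = 0.8987833
  hemisphere W, so the sign is −
Point 2:
  φ: 22.7804′ = 0.379673°; total 22.3796733
  S ⇒ negate
  Longitude: 14.898′ = 0.248300°; total 82.2483000
  W ⇒ negate
Point 3:
  φ: degrees = first 2 digits = 86, minutes = 2.029; 86 + 2.029/60 = 86.0338167
  N ⇒ keep positive
  λ: degrees = first 3 digits = 167, minutes = 45.61311; 167 + 45.61311/60 = 167.7602185
  E ⇒ keep positive
Point 4:
  Lat: 84° + 12/60 + 23.7/3600 = 84 + 0.200000 + 0.006583 = 84.2065833
  N ⇒ keep positive
  Lon: 9 + 33/60 + 58/3600 = 9.5661111
  E ⇒ keep positive
Point 5:
  Lat: 29.666′ = 0.494433°; total 57.4944333
  S ⇒ negate
  Longitude: 126 + 46.24/60 = 126.7706667
  E ⇒ keep positive

1. 57.823017, -0.898783
2. -22.379673, -82.248300
3. 86.033817, 167.760219
4. 84.206583, 9.566111
5. -57.494433, 126.770667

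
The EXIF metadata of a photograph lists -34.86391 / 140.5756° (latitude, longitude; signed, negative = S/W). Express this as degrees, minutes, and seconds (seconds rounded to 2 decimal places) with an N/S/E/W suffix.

34°51′50.08″ S, 140°34′32.16″ E

Latitude is negative → S; |value| = 34.863910
Latitude: whole degrees 34; 51.83460′ → 51′ and 50.0760″
Longitude: 0.575600° → 34.53600′; 0.53600 × 60 = 32.1600″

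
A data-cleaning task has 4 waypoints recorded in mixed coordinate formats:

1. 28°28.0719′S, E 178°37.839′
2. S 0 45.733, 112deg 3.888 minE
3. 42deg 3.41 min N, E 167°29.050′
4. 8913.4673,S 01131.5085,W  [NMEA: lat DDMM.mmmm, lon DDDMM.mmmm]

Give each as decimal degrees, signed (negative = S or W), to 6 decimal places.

Point 1:
  Lat: 28.0719′ = 0.467865°; total 28.4678650
  S ⇒ negate
  λ: 178 + 37.839/60 = 178.6306500
  E → positive
Point 2:
  Lat: 0 + 45.733/60 = 0.7622167
  S ⇒ negate
  λ: 3.888′ = 0.064800°; total 112.0648000
  E → positive
Point 3:
  Latitude: 42 + 3.41/60 = 42.0568333
  N ⇒ keep positive
  λ: 167 + 29.05/60 = 167.4841667
  E → positive
Point 4:
  Latitude: split at 2 digits → 89° and 13.4673′; 89 + 13.4673/60 = 89.2244550
  S → negative
  λ: degrees = first 3 digits = 11, minutes = 31.5085; 11 + 31.5085/60 = 11.5251417
  W ⇒ negate

1. -28.467865, 178.630650
2. -0.762217, 112.064800
3. 42.056833, 167.484167
4. -89.224455, -11.525142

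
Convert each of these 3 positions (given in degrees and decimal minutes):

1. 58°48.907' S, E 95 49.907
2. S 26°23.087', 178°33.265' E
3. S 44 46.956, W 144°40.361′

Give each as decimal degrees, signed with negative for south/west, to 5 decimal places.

Point 1:
  Lat: 48.907′ = 0.815117°; total 58.815117
  hemisphere S, so the sign is −
  Lon: 95 + 49.907/60 = 95.831783
  E ⇒ keep positive
Point 2:
  Lat: 26 + 23.087/60 = 26.384783
  S → negative
  λ: 178 + 33.265/60 = 178.554417
  E → positive
Point 3:
  φ: 46.956′ = 0.782600°; total 44.782600
  hemisphere S, so the sign is −
  Longitude: 144 + 40.361/60 = 144.672683
  W → negative

1. -58.81512, 95.83178
2. -26.38478, 178.55442
3. -44.78260, -144.67268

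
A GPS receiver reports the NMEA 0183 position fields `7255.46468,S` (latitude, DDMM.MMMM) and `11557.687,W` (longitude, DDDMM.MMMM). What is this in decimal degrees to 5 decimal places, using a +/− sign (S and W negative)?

-72.92441, -115.96145

φ: split at 2 digits → 72° and 55.46468′; 72 + 55.46468/60 = 72.924411
S ⇒ negate
Lon: degrees = first 3 digits = 115, minutes = 57.687; 115 + 57.687/60 = 115.961450
hemisphere W, so the sign is −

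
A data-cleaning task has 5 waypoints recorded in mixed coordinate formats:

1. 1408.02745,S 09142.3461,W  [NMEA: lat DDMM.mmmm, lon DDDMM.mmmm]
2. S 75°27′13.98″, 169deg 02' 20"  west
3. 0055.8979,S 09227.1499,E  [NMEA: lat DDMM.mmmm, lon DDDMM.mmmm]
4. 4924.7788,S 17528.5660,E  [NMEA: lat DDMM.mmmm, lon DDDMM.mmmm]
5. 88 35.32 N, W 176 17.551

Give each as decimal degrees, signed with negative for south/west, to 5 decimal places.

Point 1:
  φ: degrees = first 2 digits = 14, minutes = 8.02745; 14 + 8.02745/60 = 14.133791
  S → negative
  Longitude: degrees = first 3 digits = 91, minutes = 42.3461; 91 + 42.3461/60 = 91.705768
  W ⇒ negate
Point 2:
  φ: 27′ + 13.98″ = 27.23300′; 75 + 27.23300/60 = 75.453883
  S ⇒ negate
  Longitude: 169° + 2/60 + 20/3600 = 169 + 0.033333 + 0.005556 = 169.038889
  W ⇒ negate
Point 3:
  Lat: split at 2 digits → 00° and 55.8979′; 0 + 55.8979/60 = 0.931632
  hemisphere S, so the sign is −
  λ: degrees = first 3 digits = 92, minutes = 27.1499; 92 + 27.1499/60 = 92.452498
  E → positive
Point 4:
  Latitude: split at 2 digits → 49° and 24.7788′; 49 + 24.7788/60 = 49.412980
  S → negative
  Longitude: split at 3 digits → 175° and 28.566′; 175 + 28.566/60 = 175.476100
  E → positive
Point 5:
  Latitude: 88 + 35.32/60 = 88.588667
  N ⇒ keep positive
  Longitude: 17.551′ = 0.292517°; total 176.292517
  W → negative

1. -14.13379, -91.70577
2. -75.45388, -169.03889
3. -0.93163, 92.45250
4. -49.41298, 175.47610
5. 88.58867, -176.29252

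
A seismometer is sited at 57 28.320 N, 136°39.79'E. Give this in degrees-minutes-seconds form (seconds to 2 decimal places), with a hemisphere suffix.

57°28′19.20″ N, 136°39′47.40″ E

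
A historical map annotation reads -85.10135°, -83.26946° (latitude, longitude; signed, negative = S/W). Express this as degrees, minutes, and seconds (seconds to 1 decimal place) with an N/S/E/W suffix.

85°06′4.9″ S, 83°16′10.1″ W

Latitude is negative → S; |value| = 85.101350
Lat: 0.101350° → 6.08100′; 0.08100 × 60 = 4.860″
Longitude is negative → W; |value| = 83.269460
λ: whole degrees 83; 16.16760′ → 16′ and 10.056″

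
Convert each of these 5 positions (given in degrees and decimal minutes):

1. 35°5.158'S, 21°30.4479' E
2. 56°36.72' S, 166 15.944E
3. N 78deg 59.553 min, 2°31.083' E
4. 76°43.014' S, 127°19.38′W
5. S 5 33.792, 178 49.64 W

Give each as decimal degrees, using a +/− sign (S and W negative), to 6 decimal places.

1. -35.085967, 21.507465
2. -56.612000, 166.265733
3. 78.992550, 2.518050
4. -76.716900, -127.323000
5. -5.563200, -178.827333

Point 1:
  φ: 5.158′ = 0.085967°; total 35.0859667
  S → negative
  λ: 21 + 30.4479/60 = 21.5074650
  E ⇒ keep positive
Point 2:
  Lat: 36.72′ = 0.612000°; total 56.6120000
  S → negative
  λ: 166 + 15.944/60 = 166.2657333
  E ⇒ keep positive
Point 3:
  Latitude: 59.553′ = 0.992550°; total 78.9925500
  N → positive
  λ: 2 + 31.083/60 = 2.5180500
  E ⇒ keep positive
Point 4:
  Lat: 76 + 43.014/60 = 76.7169000
  S → negative
  Lon: 19.38′ = 0.323000°; total 127.3230000
  hemisphere W, so the sign is −
Point 5:
  φ: 5 + 33.792/60 = 5.5632000
  hemisphere S, so the sign is −
  Longitude: 178 + 49.64/60 = 178.8273333
  hemisphere W, so the sign is −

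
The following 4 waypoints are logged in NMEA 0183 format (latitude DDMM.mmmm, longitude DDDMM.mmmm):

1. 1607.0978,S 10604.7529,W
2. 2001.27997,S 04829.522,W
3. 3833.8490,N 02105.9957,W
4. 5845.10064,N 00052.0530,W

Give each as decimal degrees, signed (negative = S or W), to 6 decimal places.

1. -16.118297, -106.079215
2. -20.021333, -48.492033
3. 38.564150, -21.099928
4. 58.751677, -0.867550

Point 1:
  φ: split at 2 digits → 16° and 7.0978′; 16 + 7.0978/60 = 16.1182967
  hemisphere S, so the sign is −
  Longitude: degrees = first 3 digits = 106, minutes = 4.7529; 106 + 4.7529/60 = 106.0792150
  W ⇒ negate
Point 2:
  φ: degrees = first 2 digits = 20, minutes = 1.27997; 20 + 1.27997/60 = 20.0213328
  S → negative
  λ: degrees = first 3 digits = 48, minutes = 29.522; 48 + 29.522/60 = 48.4920333
  hemisphere W, so the sign is −
Point 3:
  Lat: degrees = first 2 digits = 38, minutes = 33.849; 38 + 33.849/60 = 38.5641500
  N → positive
  Longitude: degrees = first 3 digits = 21, minutes = 5.9957; 21 + 5.9957/60 = 21.0999283
  hemisphere W, so the sign is −
Point 4:
  Lat: split at 2 digits → 58° and 45.10064′; 58 + 45.10064/60 = 58.7516773
  N → positive
  λ: degrees = first 3 digits = 0, minutes = 52.053; 0 + 52.053/60 = 0.8675500
  hemisphere W, so the sign is −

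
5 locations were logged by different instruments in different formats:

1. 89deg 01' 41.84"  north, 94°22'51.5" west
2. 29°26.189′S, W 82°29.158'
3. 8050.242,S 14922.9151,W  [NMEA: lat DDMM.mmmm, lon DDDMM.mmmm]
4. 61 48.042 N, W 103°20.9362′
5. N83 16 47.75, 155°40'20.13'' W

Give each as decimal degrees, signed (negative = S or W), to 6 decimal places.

1. 89.028289, -94.380972
2. -29.436483, -82.485967
3. -80.837367, -149.381918
4. 61.800700, -103.348937
5. 83.279931, -155.672258

Point 1:
  φ: 89° + 1/60 + 41.84/3600 = 89 + 0.016667 + 0.011622 = 89.0282889
  N → positive
  Longitude: 94 + 22/60 + 51.5/3600 = 94.3809722
  W ⇒ negate
Point 2:
  Lat: 26.189′ = 0.436483°; total 29.4364833
  S ⇒ negate
  Longitude: 29.158′ = 0.485967°; total 82.4859667
  hemisphere W, so the sign is −
Point 3:
  Lat: split at 2 digits → 80° and 50.242′; 80 + 50.242/60 = 80.8373667
  hemisphere S, so the sign is −
  Longitude: split at 3 digits → 149° and 22.9151′; 149 + 22.9151/60 = 149.3819183
  W → negative
Point 4:
  φ: 48.042′ = 0.800700°; total 61.8007000
  N ⇒ keep positive
  Lon: 103 + 20.9362/60 = 103.3489367
  W → negative
Point 5:
  Lat: 83 + 16/60 + 47.75/3600 = 83.2799306
  N ⇒ keep positive
  λ: 155° + 40/60 + 20.13/3600 = 155 + 0.666667 + 0.005592 = 155.6722583
  W ⇒ negate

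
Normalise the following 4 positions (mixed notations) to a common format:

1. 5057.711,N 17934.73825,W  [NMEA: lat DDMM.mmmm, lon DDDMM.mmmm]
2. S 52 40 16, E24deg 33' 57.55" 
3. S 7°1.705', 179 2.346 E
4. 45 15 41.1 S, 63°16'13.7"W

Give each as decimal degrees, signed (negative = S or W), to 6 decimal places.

Point 1:
  Latitude: split at 2 digits → 50° and 57.711′; 50 + 57.711/60 = 50.9618500
  N ⇒ keep positive
  Longitude: split at 3 digits → 179° and 34.73825′; 179 + 34.73825/60 = 179.5789708
  hemisphere W, so the sign is −
Point 2:
  Lat: 40′ + 16″ = 40.26667′; 52 + 40.26667/60 = 52.6711111
  S → negative
  Lon: 24 + 33/60 + 57.55/3600 = 24.5659861
  E ⇒ keep positive
Point 3:
  Latitude: 7 + 1.705/60 = 7.0284167
  S ⇒ negate
  λ: 2.346′ = 0.039100°; total 179.0391000
  E → positive
Point 4:
  Lat: 15′ + 41.1″ = 15.68500′; 45 + 15.68500/60 = 45.2614167
  S → negative
  λ: 63 + 16/60 + 13.7/3600 = 63.2704722
  W ⇒ negate

1. 50.961850, -179.578971
2. -52.671111, 24.565986
3. -7.028417, 179.039100
4. -45.261417, -63.270472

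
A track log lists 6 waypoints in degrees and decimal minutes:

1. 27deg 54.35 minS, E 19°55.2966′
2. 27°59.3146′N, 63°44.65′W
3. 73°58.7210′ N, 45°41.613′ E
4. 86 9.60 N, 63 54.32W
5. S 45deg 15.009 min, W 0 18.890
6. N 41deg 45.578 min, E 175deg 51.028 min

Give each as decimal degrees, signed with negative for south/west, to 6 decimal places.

1. -27.905833, 19.921610
2. 27.988577, -63.744167
3. 73.978683, 45.693550
4. 86.160000, -63.905333
5. -45.250150, -0.314833
6. 41.759633, 175.850467

Point 1:
  Lat: 27 + 54.35/60 = 27.9058333
  S ⇒ negate
  λ: 19 + 55.2966/60 = 19.9216100
  E → positive
Point 2:
  Latitude: 59.3146′ = 0.988577°; total 27.9885767
  N → positive
  Longitude: 44.65′ = 0.744167°; total 63.7441667
  hemisphere W, so the sign is −
Point 3:
  Latitude: 58.721′ = 0.978683°; total 73.9786833
  N → positive
  Lon: 45 + 41.613/60 = 45.6935500
  E ⇒ keep positive
Point 4:
  Lat: 9.6′ = 0.160000°; total 86.1600000
  N ⇒ keep positive
  λ: 63 + 54.32/60 = 63.9053333
  W ⇒ negate
Point 5:
  Latitude: 45 + 15.009/60 = 45.2501500
  S → negative
  Lon: 18.89′ = 0.314833°; total 0.3148333
  W → negative
Point 6:
  φ: 45.578′ = 0.759633°; total 41.7596333
  N → positive
  λ: 51.028′ = 0.850467°; total 175.8504667
  E ⇒ keep positive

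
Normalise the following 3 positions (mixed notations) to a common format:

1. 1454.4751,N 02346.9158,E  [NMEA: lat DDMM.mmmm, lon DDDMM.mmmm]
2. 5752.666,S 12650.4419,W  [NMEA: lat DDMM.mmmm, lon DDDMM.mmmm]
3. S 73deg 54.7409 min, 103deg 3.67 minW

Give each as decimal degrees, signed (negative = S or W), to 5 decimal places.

1. 14.90792, 23.78193
2. -57.87777, -126.84070
3. -73.91235, -103.06117

Point 1:
  Latitude: split at 2 digits → 14° and 54.4751′; 14 + 54.4751/60 = 14.907918
  N ⇒ keep positive
  Longitude: split at 3 digits → 023° and 46.9158′; 23 + 46.9158/60 = 23.781930
  E ⇒ keep positive
Point 2:
  Lat: degrees = first 2 digits = 57, minutes = 52.666; 57 + 52.666/60 = 57.877767
  hemisphere S, so the sign is −
  λ: degrees = first 3 digits = 126, minutes = 50.4419; 126 + 50.4419/60 = 126.840698
  W → negative
Point 3:
  Lat: 54.7409′ = 0.912348°; total 73.912348
  S → negative
  λ: 3.67′ = 0.061167°; total 103.061167
  W → negative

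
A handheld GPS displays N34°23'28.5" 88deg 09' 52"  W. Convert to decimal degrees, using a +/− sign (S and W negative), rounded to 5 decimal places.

34.39125, -88.16444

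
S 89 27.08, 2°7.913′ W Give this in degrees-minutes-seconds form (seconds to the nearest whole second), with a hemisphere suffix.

89°27′5″ S, 2°07′55″ W

φ: fractional minutes 0.08000 × 60 = 4.80″
Lon: fractional minutes 0.91300 × 60 = 54.78″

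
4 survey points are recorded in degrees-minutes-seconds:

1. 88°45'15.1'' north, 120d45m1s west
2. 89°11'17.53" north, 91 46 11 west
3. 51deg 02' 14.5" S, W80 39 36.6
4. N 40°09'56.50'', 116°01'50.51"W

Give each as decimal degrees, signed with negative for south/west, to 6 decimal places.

Point 1:
  Latitude: 88° + 45/60 + 15.1/3600 = 88 + 0.750000 + 0.004194 = 88.7541944
  N ⇒ keep positive
  λ: 45′ + 1″ = 45.01667′; 120 + 45.01667/60 = 120.7502778
  W ⇒ negate
Point 2:
  Latitude: 89 + 11/60 + 17.53/3600 = 89.1882028
  N → positive
  Lon: 91° + 46/60 + 11/3600 = 91 + 0.766667 + 0.003056 = 91.7697222
  W → negative
Point 3:
  Lat: 51° + 2/60 + 14.5/3600 = 51 + 0.033333 + 0.004028 = 51.0373611
  S ⇒ negate
  Lon: 80 + 39/60 + 36.6/3600 = 80.6601667
  W → negative
Point 4:
  φ: 9′ + 56.5″ = 9.94167′; 40 + 9.94167/60 = 40.1656944
  N ⇒ keep positive
  Lon: 116 + 1/60 + 50.51/3600 = 116.0306972
  hemisphere W, so the sign is −

1. 88.754194, -120.750278
2. 89.188203, -91.769722
3. -51.037361, -80.660167
4. 40.165694, -116.030697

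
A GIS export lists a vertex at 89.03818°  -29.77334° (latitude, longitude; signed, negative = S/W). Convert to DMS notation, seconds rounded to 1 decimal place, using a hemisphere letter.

89°02′17.4″ N, 29°46′24.0″ W

Lat: 0.038180 × 60 = 2.29080′ → 2′, remainder × 60 = 17.448″
Longitude is negative → W; |value| = 29.773340
λ: 0.773340° → 46.40040′; 0.40040 × 60 = 24.024″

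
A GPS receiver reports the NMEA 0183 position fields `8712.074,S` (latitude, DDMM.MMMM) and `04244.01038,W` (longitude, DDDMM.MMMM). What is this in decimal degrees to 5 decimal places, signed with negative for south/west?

-87.20123, -42.73351

φ: split at 2 digits → 87° and 12.074′; 87 + 12.074/60 = 87.201233
hemisphere S, so the sign is −
λ: degrees = first 3 digits = 42, minutes = 44.01038; 42 + 44.01038/60 = 42.733506
W ⇒ negate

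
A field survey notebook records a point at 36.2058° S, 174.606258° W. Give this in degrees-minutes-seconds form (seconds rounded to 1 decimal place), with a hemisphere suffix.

36°12′20.9″ S, 174°36′22.5″ W

Lat: 0.205800° → 12.34800′; 0.34800 × 60 = 20.880″
Lon: whole degrees 174; 36.37548′ → 36′ and 22.529″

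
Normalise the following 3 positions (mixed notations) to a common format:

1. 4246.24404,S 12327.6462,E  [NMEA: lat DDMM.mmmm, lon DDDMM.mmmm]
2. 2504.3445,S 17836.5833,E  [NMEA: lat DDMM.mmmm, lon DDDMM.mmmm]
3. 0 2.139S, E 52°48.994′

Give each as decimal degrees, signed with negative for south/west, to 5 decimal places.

Point 1:
  φ: split at 2 digits → 42° and 46.24404′; 42 + 46.24404/60 = 42.770734
  S ⇒ negate
  λ: split at 3 digits → 123° and 27.6462′; 123 + 27.6462/60 = 123.460770
  E ⇒ keep positive
Point 2:
  φ: split at 2 digits → 25° and 4.3445′; 25 + 4.3445/60 = 25.072408
  S → negative
  Lon: degrees = first 3 digits = 178, minutes = 36.5833; 178 + 36.5833/60 = 178.609722
  E ⇒ keep positive
Point 3:
  φ: 0 + 2.139/60 = 0.035650
  S → negative
  Lon: 48.994′ = 0.816567°; total 52.816567
  E → positive

1. -42.77073, 123.46077
2. -25.07241, 178.60972
3. -0.03565, 52.81657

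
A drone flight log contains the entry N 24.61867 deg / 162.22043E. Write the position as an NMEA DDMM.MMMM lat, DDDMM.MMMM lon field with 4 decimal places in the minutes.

2437.1202,N / 16213.2258,E

Lat: minutes = (24.618670 − 24) × 60 = 37.120200
λ: minutes = (162.220430 − 162) × 60 = 13.225800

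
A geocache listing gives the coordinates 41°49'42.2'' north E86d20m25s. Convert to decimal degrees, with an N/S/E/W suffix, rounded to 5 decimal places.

Latitude: 41 + 49/60 + 42.2/3600 = 41.828389
Longitude: 86° + 20/60 + 25/3600 = 86 + 0.333333 + 0.006944 = 86.340278

41.82839° N, 86.34028° E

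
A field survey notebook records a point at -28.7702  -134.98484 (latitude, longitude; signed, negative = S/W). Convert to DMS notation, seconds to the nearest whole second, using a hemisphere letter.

Latitude is negative → S; |value| = 28.770200
Latitude: 0.770200 × 60 = 46.21200′ → 46′, remainder × 60 = 12.72″
Longitude is negative → W; |value| = 134.984840
Lon: whole degrees 134; 59.09040′ → 59′ and 5.42″

28°46′13″ S, 134°59′5″ W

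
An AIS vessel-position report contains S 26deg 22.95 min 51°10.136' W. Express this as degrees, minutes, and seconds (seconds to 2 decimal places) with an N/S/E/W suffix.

φ: 22.95000′ → 22′ and 0.95000 × 60 = 57.0000″
λ: 10.13600′ → 10′ and 0.13600 × 60 = 8.1600″

26°22′57.00″ S, 51°10′8.16″ W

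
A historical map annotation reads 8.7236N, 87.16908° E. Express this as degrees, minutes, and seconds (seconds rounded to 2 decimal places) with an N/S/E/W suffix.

Latitude: 0.723600 × 60 = 43.41600′ → 43′, remainder × 60 = 24.9600″
λ: 0.169080 × 60 = 10.14480′ → 10′, remainder × 60 = 8.6880″

8°43′24.96″ N, 87°10′8.69″ E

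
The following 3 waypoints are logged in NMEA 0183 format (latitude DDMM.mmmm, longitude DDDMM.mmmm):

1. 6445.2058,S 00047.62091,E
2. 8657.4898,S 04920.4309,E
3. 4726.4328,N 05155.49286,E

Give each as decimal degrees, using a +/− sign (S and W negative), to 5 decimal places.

1. -64.75343, 0.79368
2. -86.95816, 49.34052
3. 47.44055, 51.92488

Point 1:
  φ: split at 2 digits → 64° and 45.2058′; 64 + 45.2058/60 = 64.753430
  hemisphere S, so the sign is −
  Longitude: degrees = first 3 digits = 0, minutes = 47.62091; 0 + 47.62091/60 = 0.793682
  E ⇒ keep positive
Point 2:
  Latitude: degrees = first 2 digits = 86, minutes = 57.4898; 86 + 57.4898/60 = 86.958163
  S ⇒ negate
  Lon: split at 3 digits → 049° and 20.4309′; 49 + 20.4309/60 = 49.340515
  E ⇒ keep positive
Point 3:
  Lat: split at 2 digits → 47° and 26.4328′; 47 + 26.4328/60 = 47.440547
  N ⇒ keep positive
  Lon: degrees = first 3 digits = 51, minutes = 55.49286; 51 + 55.49286/60 = 51.924881
  E → positive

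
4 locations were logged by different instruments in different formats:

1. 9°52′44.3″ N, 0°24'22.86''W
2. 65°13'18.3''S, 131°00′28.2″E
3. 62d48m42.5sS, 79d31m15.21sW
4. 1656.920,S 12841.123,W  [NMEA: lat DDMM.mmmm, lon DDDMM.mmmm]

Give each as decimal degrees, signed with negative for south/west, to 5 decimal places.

Point 1:
  φ: 9° + 52/60 + 44.3/3600 = 9 + 0.866667 + 0.012306 = 9.878972
  N ⇒ keep positive
  λ: 0 + 24/60 + 22.86/3600 = 0.406350
  W ⇒ negate
Point 2:
  φ: 65° + 13/60 + 18.3/3600 = 65 + 0.216667 + 0.005083 = 65.221750
  S → negative
  Longitude: 0′ + 28.2″ = 0.47000′; 131 + 0.47000/60 = 131.007833
  E ⇒ keep positive
Point 3:
  φ: 62 + 48/60 + 42.5/3600 = 62.811806
  hemisphere S, so the sign is −
  Lon: 79 + 31/60 + 15.21/3600 = 79.520892
  W → negative
Point 4:
  φ: split at 2 digits → 16° and 56.92′; 16 + 56.92/60 = 16.948667
  S → negative
  λ: degrees = first 3 digits = 128, minutes = 41.123; 128 + 41.123/60 = 128.685383
  hemisphere W, so the sign is −

1. 9.87897, -0.40635
2. -65.22175, 131.00783
3. -62.81181, -79.52089
4. -16.94867, -128.68538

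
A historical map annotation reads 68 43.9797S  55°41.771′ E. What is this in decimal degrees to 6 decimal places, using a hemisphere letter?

φ: 43.9797′ = 0.732995°; total 68.7329950
Lon: 55 + 41.771/60 = 55.6961833

68.732995° S, 55.696183° E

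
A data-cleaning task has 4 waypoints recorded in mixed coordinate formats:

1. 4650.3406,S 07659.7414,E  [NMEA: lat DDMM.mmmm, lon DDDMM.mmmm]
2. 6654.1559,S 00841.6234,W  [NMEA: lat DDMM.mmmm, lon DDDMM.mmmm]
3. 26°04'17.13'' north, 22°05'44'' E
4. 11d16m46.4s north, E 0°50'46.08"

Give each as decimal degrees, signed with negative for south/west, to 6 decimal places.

Point 1:
  Latitude: split at 2 digits → 46° and 50.3406′; 46 + 50.3406/60 = 46.8390100
  S ⇒ negate
  λ: degrees = first 3 digits = 76, minutes = 59.7414; 76 + 59.7414/60 = 76.9956900
  E → positive
Point 2:
  φ: degrees = first 2 digits = 66, minutes = 54.1559; 66 + 54.1559/60 = 66.9025983
  hemisphere S, so the sign is −
  Lon: degrees = first 3 digits = 8, minutes = 41.6234; 8 + 41.6234/60 = 8.6937233
  hemisphere W, so the sign is −
Point 3:
  Latitude: 26° + 4/60 + 17.13/3600 = 26 + 0.066667 + 0.004758 = 26.0714250
  N → positive
  λ: 22° + 5/60 + 44/3600 = 22 + 0.083333 + 0.012222 = 22.0955556
  E → positive
Point 4:
  φ: 16′ + 46.4″ = 16.77333′; 11 + 16.77333/60 = 11.2795556
  N ⇒ keep positive
  Lon: 0 + 50/60 + 46.08/3600 = 0.8461333
  E ⇒ keep positive

1. -46.839010, 76.995690
2. -66.902598, -8.693723
3. 26.071425, 22.095556
4. 11.279556, 0.846133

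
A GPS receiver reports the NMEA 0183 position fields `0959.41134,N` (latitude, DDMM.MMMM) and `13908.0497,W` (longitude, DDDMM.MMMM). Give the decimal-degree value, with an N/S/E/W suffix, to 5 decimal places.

Latitude: split at 2 digits → 09° and 59.41134′; 9 + 59.41134/60 = 9.990189
Lon: split at 3 digits → 139° and 8.0497′; 139 + 8.0497/60 = 139.134162

9.99019° N, 139.13416° W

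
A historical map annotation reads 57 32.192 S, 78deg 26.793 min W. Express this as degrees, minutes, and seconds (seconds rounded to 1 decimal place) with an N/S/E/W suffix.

57°32′11.5″ S, 78°26′47.6″ W

Latitude: fractional minutes 0.19200 × 60 = 11.520″
Lon: 26.79300′ → 26′ and 0.79300 × 60 = 47.580″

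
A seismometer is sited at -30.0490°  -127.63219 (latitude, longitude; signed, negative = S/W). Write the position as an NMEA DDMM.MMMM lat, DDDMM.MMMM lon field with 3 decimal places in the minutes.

3002.940,S / 12737.931,W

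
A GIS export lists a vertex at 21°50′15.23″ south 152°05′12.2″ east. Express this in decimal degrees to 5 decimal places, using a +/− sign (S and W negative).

-21.83756, 152.08672

Latitude: 50′ + 15.23″ = 50.25383′; 21 + 50.25383/60 = 21.837564
S ⇒ negate
λ: 5′ + 12.2″ = 5.20333′; 152 + 5.20333/60 = 152.086722
E ⇒ keep positive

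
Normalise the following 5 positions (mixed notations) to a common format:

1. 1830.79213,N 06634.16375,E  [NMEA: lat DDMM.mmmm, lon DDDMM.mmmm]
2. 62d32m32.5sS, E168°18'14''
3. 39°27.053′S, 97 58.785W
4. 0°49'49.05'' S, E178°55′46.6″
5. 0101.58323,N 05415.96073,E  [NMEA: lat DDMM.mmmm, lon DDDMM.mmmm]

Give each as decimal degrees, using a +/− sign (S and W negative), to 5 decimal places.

1. 18.51320, 66.56940
2. -62.54236, 168.30389
3. -39.45088, -97.97975
4. -0.83029, 178.92961
5. 1.02639, 54.26601

Point 1:
  Latitude: degrees = first 2 digits = 18, minutes = 30.79213; 18 + 30.79213/60 = 18.513202
  N ⇒ keep positive
  Longitude: split at 3 digits → 066° and 34.16375′; 66 + 34.16375/60 = 66.569396
  E ⇒ keep positive
Point 2:
  Lat: 62° + 32/60 + 32.5/3600 = 62 + 0.533333 + 0.009028 = 62.542361
  S ⇒ negate
  Lon: 18′ + 14″ = 18.23333′; 168 + 18.23333/60 = 168.303889
  E → positive
Point 3:
  Lat: 39 + 27.053/60 = 39.450883
  S ⇒ negate
  λ: 97 + 58.785/60 = 97.979750
  W → negative
Point 4:
  Lat: 0 + 49/60 + 49.05/3600 = 0.830292
  hemisphere S, so the sign is −
  Lon: 178° + 55/60 + 46.6/3600 = 178 + 0.916667 + 0.012944 = 178.929611
  E ⇒ keep positive
Point 5:
  φ: degrees = first 2 digits = 1, minutes = 1.58323; 1 + 1.58323/60 = 1.026387
  N → positive
  λ: split at 3 digits → 054° and 15.96073′; 54 + 15.96073/60 = 54.266012
  E ⇒ keep positive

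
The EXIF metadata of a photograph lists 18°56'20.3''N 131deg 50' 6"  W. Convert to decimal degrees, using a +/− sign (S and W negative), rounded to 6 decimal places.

18.938972, -131.835000

Latitude: 18° + 56/60 + 20.3/3600 = 18 + 0.933333 + 0.005639 = 18.9389722
N → positive
Lon: 131 + 50/60 + 6/3600 = 131.8350000
W ⇒ negate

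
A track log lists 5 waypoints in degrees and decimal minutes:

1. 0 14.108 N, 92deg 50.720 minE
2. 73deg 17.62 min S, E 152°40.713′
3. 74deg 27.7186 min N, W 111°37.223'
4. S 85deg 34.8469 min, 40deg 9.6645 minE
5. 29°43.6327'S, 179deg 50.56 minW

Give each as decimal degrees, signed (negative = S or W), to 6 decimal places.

Point 1:
  Lat: 0 + 14.108/60 = 0.2351333
  N → positive
  Longitude: 92 + 50.72/60 = 92.8453333
  E ⇒ keep positive
Point 2:
  Lat: 17.62′ = 0.293667°; total 73.2936667
  hemisphere S, so the sign is −
  Lon: 40.713′ = 0.678550°; total 152.6785500
  E → positive
Point 3:
  Latitude: 27.7186′ = 0.461977°; total 74.4619767
  N → positive
  Lon: 37.223′ = 0.620383°; total 111.6203833
  W → negative
Point 4:
  Lat: 34.8469′ = 0.580782°; total 85.5807817
  S → negative
  λ: 9.6645′ = 0.161075°; total 40.1610750
  E → positive
Point 5:
  Lat: 29 + 43.6327/60 = 29.7272117
  S → negative
  λ: 50.56′ = 0.842667°; total 179.8426667
  W → negative

1. 0.235133, 92.845333
2. -73.293667, 152.678550
3. 74.461977, -111.620383
4. -85.580782, 40.161075
5. -29.727212, -179.842667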